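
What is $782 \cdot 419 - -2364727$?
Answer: $2692385$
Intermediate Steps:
$782 \cdot 419 - -2364727 = 327658 + 2364727 = 2692385$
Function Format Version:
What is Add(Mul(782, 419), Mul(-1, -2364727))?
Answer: 2692385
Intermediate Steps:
Add(Mul(782, 419), Mul(-1, -2364727)) = Add(327658, 2364727) = 2692385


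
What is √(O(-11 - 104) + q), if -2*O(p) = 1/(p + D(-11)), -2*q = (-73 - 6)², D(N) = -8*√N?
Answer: √((358857 + 24964*I*√11)/(-115 - 8*I*√11)) ≈ 0.e-5 - 55.861*I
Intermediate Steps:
q = -6241/2 (q = -(-73 - 6)²/2 = -½*(-79)² = -½*6241 = -6241/2 ≈ -3120.5)
O(p) = -1/(2*(p - 8*I*√11))
√(O(-11 - 104) + q) = √(-1/(2*(-11 - 104) - 16*I*√11) - 6241/2) = √(-1/(2*(-115) - 16*I*√11) - 6241/2) = √(-1/(-230 - 16*I*√11) - 6241/2) = √(-6241/2 - 1/(-230 - 16*I*√11))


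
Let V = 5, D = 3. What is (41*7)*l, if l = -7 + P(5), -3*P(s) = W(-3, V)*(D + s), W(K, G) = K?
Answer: 287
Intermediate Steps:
P(s) = 3 + s (P(s) = -(-1)*(3 + s) = -(-9 - 3*s)/3 = 3 + s)
l = 1 (l = -7 + (3 + 5) = -7 + 8 = 1)
(41*7)*l = (41*7)*1 = 287*1 = 287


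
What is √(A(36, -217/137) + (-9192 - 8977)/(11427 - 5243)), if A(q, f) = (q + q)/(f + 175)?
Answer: I*√3403574375210842/36729868 ≈ 1.5884*I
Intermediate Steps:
A(q, f) = 2*q/(175 + f) (A(q, f) = (2*q)/(175 + f) = 2*q/(175 + f))
√(A(36, -217/137) + (-9192 - 8977)/(11427 - 5243)) = √(2*36/(175 - 217/137) + (-9192 - 8977)/(11427 - 5243)) = √(2*36/(175 - 217*1/137) - 18169/6184) = √(2*36/(175 - 217/137) - 18169*1/6184) = √(2*36/(23758/137) - 18169/6184) = √(2*36*(137/23758) - 18169/6184) = √(4932/11879 - 18169/6184) = √(-185330063/73459736) = I*√3403574375210842/36729868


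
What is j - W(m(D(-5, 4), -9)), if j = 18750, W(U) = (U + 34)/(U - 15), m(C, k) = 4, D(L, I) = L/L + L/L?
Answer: 206288/11 ≈ 18753.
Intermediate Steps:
D(L, I) = 2 (D(L, I) = 1 + 1 = 2)
W(U) = (34 + U)/(-15 + U)
j - W(m(D(-5, 4), -9)) = 18750 - (34 + 4)/(-15 + 4) = 18750 - 38/(-11) = 18750 - (-1)*38/11 = 18750 - 1*(-38/11) = 18750 + 38/11 = 206288/11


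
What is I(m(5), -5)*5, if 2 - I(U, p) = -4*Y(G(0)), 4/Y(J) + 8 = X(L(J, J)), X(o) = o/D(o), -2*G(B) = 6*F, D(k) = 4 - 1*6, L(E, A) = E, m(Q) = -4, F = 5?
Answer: -150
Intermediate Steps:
D(k) = -2 (D(k) = 4 - 6 = -2)
G(B) = -15 (G(B) = -3*5 = -½*30 = -15)
X(o) = -o/2 (X(o) = o/(-2) = o*(-½) = -o/2)
Y(J) = 4/(-8 - J/2)
I(U, p) = -30 (I(U, p) = 2 - (-4)*8/(-16 - 1*(-15)) = 2 - (-4)*8/(-16 + 15) = 2 - (-4)*8/(-1) = 2 - (-4)*8*(-1) = 2 - (-4)*(-8) = 2 - 1*32 = 2 - 32 = -30)
I(m(5), -5)*5 = -30*5 = -150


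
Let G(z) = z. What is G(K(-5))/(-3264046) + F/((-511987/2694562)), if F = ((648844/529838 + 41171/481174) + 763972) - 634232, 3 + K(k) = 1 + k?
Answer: -72729063354337304957965703965/106512472998227423023106 ≈ -6.8282e+5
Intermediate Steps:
K(k) = -2 + k (K(k) = -3 + (1 + k) = -2 + k)
F = 16538401793116017/127472134906 (F = ((648844*(1/529838) + 41171*(1/481174)) + 763972) - 634232 = ((324422/264919 + 41171/481174) + 763972) - 634232 = (167010411577/127472134906 + 763972) - 634232 = 97385308858818209/127472134906 - 634232 = 16538401793116017/127472134906 ≈ 1.2974e+5)
G(K(-5))/(-3264046) + F/((-511987/2694562)) = (-2 - 5)/(-3264046) + 16538401793116017/(127472134906*((-511987/2694562))) = -7*(-1/3264046) + 16538401793116017/(127472134906*((-511987*1/2694562))) = 7/3264046 + 16538401793116017/(127472134906*(-511987/2694562)) = 7/3264046 + (16538401793116017/127472134906)*(-2694562/511987) = 7/3264046 - 22281874506231140499777/32632037967059111 = -72729063354337304957965703965/106512472998227423023106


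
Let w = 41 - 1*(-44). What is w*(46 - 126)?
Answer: -6800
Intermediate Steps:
w = 85 (w = 41 + 44 = 85)
w*(46 - 126) = 85*(46 - 126) = 85*(-80) = -6800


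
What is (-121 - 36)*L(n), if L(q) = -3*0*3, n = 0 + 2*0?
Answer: 0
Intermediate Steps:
n = 0 (n = 0 + 0 = 0)
L(q) = 0 (L(q) = 0*3 = 0)
(-121 - 36)*L(n) = (-121 - 36)*0 = -157*0 = 0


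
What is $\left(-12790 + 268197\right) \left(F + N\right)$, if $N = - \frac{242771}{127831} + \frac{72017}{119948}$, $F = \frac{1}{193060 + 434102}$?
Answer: $- \frac{1594917136525606954369}{4808160297933828} \approx -3.3171 \cdot 10^{5}$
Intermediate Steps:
$F = \frac{1}{627162} \approx 1.5945 \cdot 10^{-6}$
$N = - \frac{19913890781}{15333072788}$ ($N = \left(-242771\right) \frac{1}{127831} + 72017 \cdot \frac{1}{119948} = - \frac{242771}{127831} + \frac{72017}{119948} = - \frac{19913890781}{15333072788} \approx -1.2988$)
$\left(-12790 + 268197\right) \left(F + N\right) = \left(-12790 + 268197\right) \left(\frac{1}{627162} - \frac{19913890781}{15333072788}\right) = 255407 \left(- \frac{6244610118460367}{4808160297933828}\right) = - \frac{1594917136525606954369}{4808160297933828}$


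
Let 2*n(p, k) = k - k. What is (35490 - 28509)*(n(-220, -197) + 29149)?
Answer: 203489169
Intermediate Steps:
n(p, k) = 0 (n(p, k) = (k - k)/2 = (1/2)*0 = 0)
(35490 - 28509)*(n(-220, -197) + 29149) = (35490 - 28509)*(0 + 29149) = 6981*29149 = 203489169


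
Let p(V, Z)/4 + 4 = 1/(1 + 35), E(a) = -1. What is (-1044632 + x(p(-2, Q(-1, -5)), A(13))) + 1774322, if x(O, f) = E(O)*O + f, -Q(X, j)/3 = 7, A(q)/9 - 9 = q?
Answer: 6569135/9 ≈ 7.2990e+5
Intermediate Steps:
A(q) = 81 + 9*q
Q(X, j) = -21 (Q(X, j) = -3*7 = -21)
p(V, Z) = -143/9 (p(V, Z) = -16 + 4/(1 + 35) = -16 + 4/36 = -16 + 4*(1/36) = -16 + ⅑ = -143/9)
x(O, f) = f - O (x(O, f) = -O + f = f - O)
(-1044632 + x(p(-2, Q(-1, -5)), A(13))) + 1774322 = (-1044632 + ((81 + 9*13) - 1*(-143/9))) + 1774322 = (-1044632 + ((81 + 117) + 143/9)) + 1774322 = (-1044632 + (198 + 143/9)) + 1774322 = (-1044632 + 1925/9) + 1774322 = -9399763/9 + 1774322 = 6569135/9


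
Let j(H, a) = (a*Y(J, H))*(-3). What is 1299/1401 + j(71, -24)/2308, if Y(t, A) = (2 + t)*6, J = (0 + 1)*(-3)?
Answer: 199405/269459 ≈ 0.74002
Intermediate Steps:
J = -3 (J = 1*(-3) = -3)
Y(t, A) = 12 + 6*t
j(H, a) = 18*a (j(H, a) = (a*(12 + 6*(-3)))*(-3) = (a*(12 - 18))*(-3) = (a*(-6))*(-3) = -6*a*(-3) = 18*a)
1299/1401 + j(71, -24)/2308 = 1299/1401 + (18*(-24))/2308 = 1299*(1/1401) - 432*1/2308 = 433/467 - 108/577 = 199405/269459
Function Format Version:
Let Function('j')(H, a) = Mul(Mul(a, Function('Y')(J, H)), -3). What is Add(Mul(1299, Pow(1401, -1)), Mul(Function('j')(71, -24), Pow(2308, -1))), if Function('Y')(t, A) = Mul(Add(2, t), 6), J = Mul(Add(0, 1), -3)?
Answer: Rational(199405, 269459) ≈ 0.74002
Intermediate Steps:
J = -3 (J = Mul(1, -3) = -3)
Function('Y')(t, A) = Add(12, Mul(6, t))
Function('j')(H, a) = Mul(18, a) (Function('j')(H, a) = Mul(Mul(a, Add(12, Mul(6, -3))), -3) = Mul(Mul(a, Add(12, -18)), -3) = Mul(Mul(a, -6), -3) = Mul(Mul(-6, a), -3) = Mul(18, a))
Add(Mul(1299, Pow(1401, -1)), Mul(Function('j')(71, -24), Pow(2308, -1))) = Add(Mul(1299, Pow(1401, -1)), Mul(Mul(18, -24), Pow(2308, -1))) = Add(Mul(1299, Rational(1, 1401)), Mul(-432, Rational(1, 2308))) = Add(Rational(433, 467), Rational(-108, 577)) = Rational(199405, 269459)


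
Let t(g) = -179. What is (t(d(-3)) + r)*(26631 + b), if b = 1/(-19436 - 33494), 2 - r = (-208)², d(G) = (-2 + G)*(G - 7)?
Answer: -61233513910589/52930 ≈ -1.1569e+9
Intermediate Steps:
d(G) = (-7 + G)*(-2 + G) (d(G) = (-2 + G)*(-7 + G) = (-7 + G)*(-2 + G))
r = -43262 (r = 2 - 1*(-208)² = 2 - 1*43264 = 2 - 43264 = -43262)
b = -1/52930 (b = 1/(-52930) = -1/52930 ≈ -1.8893e-5)
(t(d(-3)) + r)*(26631 + b) = (-179 - 43262)*(26631 - 1/52930) = -43441*1409578829/52930 = -61233513910589/52930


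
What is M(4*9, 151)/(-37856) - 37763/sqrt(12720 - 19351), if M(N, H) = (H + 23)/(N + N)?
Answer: -29/454272 + 37763*I*sqrt(6631)/6631 ≈ -6.3838e-5 + 463.74*I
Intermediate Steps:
M(N, H) = (23 + H)/(2*N) (M(N, H) = (23 + H)/((2*N)) = (23 + H)*(1/(2*N)) = (23 + H)/(2*N))
M(4*9, 151)/(-37856) - 37763/sqrt(12720 - 19351) = ((23 + 151)/(2*((4*9))))/(-37856) - 37763/sqrt(12720 - 19351) = ((1/2)*174/36)*(-1/37856) - 37763*(-I*sqrt(6631)/6631) = ((1/2)*(1/36)*174)*(-1/37856) - 37763*(-I*sqrt(6631)/6631) = (29/12)*(-1/37856) - (-37763)*I*sqrt(6631)/6631 = -29/454272 + 37763*I*sqrt(6631)/6631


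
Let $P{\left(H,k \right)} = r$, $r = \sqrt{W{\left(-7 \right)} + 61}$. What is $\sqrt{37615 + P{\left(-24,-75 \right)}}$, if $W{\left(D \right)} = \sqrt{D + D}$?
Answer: $\sqrt{37615 + \sqrt{61 + i \sqrt{14}}} \approx 193.97 + 0.0006 i$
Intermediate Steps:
$W{\left(D \right)} = \sqrt{2} \sqrt{D}$ ($W{\left(D \right)} = \sqrt{2 D} = \sqrt{2} \sqrt{D}$)
$r = \sqrt{61 + i \sqrt{14}}$ ($r = \sqrt{\sqrt{2} \sqrt{-7} + 61} = \sqrt{\sqrt{2} i \sqrt{7} + 61} = \sqrt{i \sqrt{14} + 61} = \sqrt{61 + i \sqrt{14}} \approx 7.8139 + 0.23942 i$)
$P{\left(H,k \right)} = \sqrt{61 + i \sqrt{14}}$
$\sqrt{37615 + P{\left(-24,-75 \right)}} = \sqrt{37615 + \sqrt{61 + i \sqrt{14}}}$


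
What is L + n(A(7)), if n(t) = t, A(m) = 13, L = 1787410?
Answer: 1787423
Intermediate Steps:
L + n(A(7)) = 1787410 + 13 = 1787423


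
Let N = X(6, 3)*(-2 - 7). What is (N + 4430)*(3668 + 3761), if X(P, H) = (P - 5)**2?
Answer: 32843609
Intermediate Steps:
X(P, H) = (-5 + P)**2
N = -9 (N = (-5 + 6)**2*(-2 - 7) = 1**2*(-9) = 1*(-9) = -9)
(N + 4430)*(3668 + 3761) = (-9 + 4430)*(3668 + 3761) = 4421*7429 = 32843609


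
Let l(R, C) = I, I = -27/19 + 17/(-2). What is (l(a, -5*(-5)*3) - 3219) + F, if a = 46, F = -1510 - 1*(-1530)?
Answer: -121939/38 ≈ -3208.9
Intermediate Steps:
F = 20 (F = -1510 + 1530 = 20)
I = -377/38 (I = -27*1/19 + 17*(-½) = -27/19 - 17/2 = -377/38 ≈ -9.9211)
l(R, C) = -377/38
(l(a, -5*(-5)*3) - 3219) + F = (-377/38 - 3219) + 20 = -122699/38 + 20 = -121939/38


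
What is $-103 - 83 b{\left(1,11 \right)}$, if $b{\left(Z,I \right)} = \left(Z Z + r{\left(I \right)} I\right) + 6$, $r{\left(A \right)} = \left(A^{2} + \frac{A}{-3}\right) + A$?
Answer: $- \frac{353557}{3} \approx -1.1785 \cdot 10^{5}$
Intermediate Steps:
$r{\left(A \right)} = A^{2} + \frac{2 A}{3}$ ($r{\left(A \right)} = \left(A^{2} - \frac{A}{3}\right) + A = A^{2} + \frac{2 A}{3}$)
$b{\left(Z,I \right)} = 6 + Z^{2} + \frac{I^{2} \left(2 + 3 I\right)}{3}$ ($b{\left(Z,I \right)} = \left(Z Z + \frac{I \left(2 + 3 I\right)}{3} I\right) + 6 = \left(Z^{2} + \frac{I^{2} \left(2 + 3 I\right)}{3}\right) + 6 = 6 + Z^{2} + \frac{I^{2} \left(2 + 3 I\right)}{3}$)
$-103 - 83 b{\left(1,11 \right)} = -103 - 83 \left(6 + 11^{3} + 1^{2} + \frac{2 \cdot 11^{2}}{3}\right) = -103 - 83 \left(6 + 1331 + 1 + \frac{2}{3} \cdot 121\right) = -103 - 83 \left(6 + 1331 + 1 + \frac{242}{3}\right) = -103 - \frac{353248}{3} = - \frac{353557}{3}$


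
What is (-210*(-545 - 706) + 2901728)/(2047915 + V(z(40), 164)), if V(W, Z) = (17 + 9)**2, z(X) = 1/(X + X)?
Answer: 3164438/2048591 ≈ 1.5447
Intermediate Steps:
z(X) = 1/(2*X)
V(W, Z) = 676 (V(W, Z) = 26**2 = 676)
(-210*(-545 - 706) + 2901728)/(2047915 + V(z(40), 164)) = (-210*(-545 - 706) + 2901728)/(2047915 + 676) = (-210*(-1251) + 2901728)/2048591 = (262710 + 2901728)*(1/2048591) = 3164438*(1/2048591) = 3164438/2048591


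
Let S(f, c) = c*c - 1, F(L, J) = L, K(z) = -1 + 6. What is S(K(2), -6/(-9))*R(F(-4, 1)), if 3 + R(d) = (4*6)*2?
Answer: -25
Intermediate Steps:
K(z) = 5
S(f, c) = -1 + c**2 (S(f, c) = c**2 - 1 = -1 + c**2)
R(d) = 45 (R(d) = -3 + (4*6)*2 = -3 + 24*2 = -3 + 48 = 45)
S(K(2), -6/(-9))*R(F(-4, 1)) = (-1 + (-6/(-9))**2)*45 = (-1 + (-6*(-1/9))**2)*45 = (-1 + (2/3)**2)*45 = (-1 + 4/9)*45 = -5/9*45 = -25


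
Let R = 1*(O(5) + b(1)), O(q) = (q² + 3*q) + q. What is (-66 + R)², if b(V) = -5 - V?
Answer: 729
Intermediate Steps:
O(q) = q² + 4*q
R = 39 (R = 1*(5*(4 + 5) + (-5 - 1*1)) = 1*(5*9 + (-5 - 1)) = 1*(45 - 6) = 1*39 = 39)
(-66 + R)² = (-66 + 39)² = (-27)² = 729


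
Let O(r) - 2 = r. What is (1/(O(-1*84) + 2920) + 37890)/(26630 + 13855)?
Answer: 107531821/114896430 ≈ 0.93590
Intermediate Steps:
O(r) = 2 + r
(1/(O(-1*84) + 2920) + 37890)/(26630 + 13855) = (1/((2 - 1*84) + 2920) + 37890)/(26630 + 13855) = (1/((2 - 84) + 2920) + 37890)/40485 = (1/(-82 + 2920) + 37890)*(1/40485) = (1/2838 + 37890)*(1/40485) = (107531821/2838)*(1/40485) = 107531821/114896430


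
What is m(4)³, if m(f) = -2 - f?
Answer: -216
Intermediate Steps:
m(4)³ = (-2 - 1*4)³ = (-2 - 4)³ = (-6)³ = -216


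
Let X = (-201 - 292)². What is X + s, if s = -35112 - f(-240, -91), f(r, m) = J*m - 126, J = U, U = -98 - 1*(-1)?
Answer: 199236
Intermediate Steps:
U = -97 (U = -98 + 1 = -97)
J = -97
f(r, m) = -126 - 97*m (f(r, m) = -97*m - 126 = -126 - 97*m)
X = 243049 (X = (-493)² = 243049)
s = -43813 (s = -35112 - (-126 - 97*(-91)) = -35112 - (-126 + 8827) = -35112 - 1*8701 = -35112 - 8701 = -43813)
X + s = 243049 - 43813 = 199236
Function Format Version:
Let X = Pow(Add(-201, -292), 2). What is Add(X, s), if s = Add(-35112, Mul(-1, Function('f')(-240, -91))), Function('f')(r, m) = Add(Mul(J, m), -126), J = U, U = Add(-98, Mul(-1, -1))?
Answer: 199236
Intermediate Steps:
U = -97 (U = Add(-98, 1) = -97)
J = -97
Function('f')(r, m) = Add(-126, Mul(-97, m)) (Function('f')(r, m) = Add(Mul(-97, m), -126) = Add(-126, Mul(-97, m)))
X = 243049 (X = Pow(-493, 2) = 243049)
s = -43813 (s = Add(-35112, Mul(-1, Add(-126, Mul(-97, -91)))) = Add(-35112, Mul(-1, Add(-126, 8827))) = Add(-35112, Mul(-1, 8701)) = Add(-35112, -8701) = -43813)
Add(X, s) = Add(243049, -43813) = 199236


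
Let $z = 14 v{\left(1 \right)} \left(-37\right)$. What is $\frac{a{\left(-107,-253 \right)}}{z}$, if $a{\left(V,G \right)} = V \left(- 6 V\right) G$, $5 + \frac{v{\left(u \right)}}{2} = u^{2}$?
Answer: $\frac{8689791}{2072} \approx 4193.9$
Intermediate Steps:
$v{\left(u \right)} = -10 + 2 u^{2}$
$a{\left(V,G \right)} = - 6 G V^{2}$ ($a{\left(V,G \right)} = - 6 V^{2} G = - 6 G V^{2}$)
$z = 4144$ ($z = 14 \left(-10 + 2 \cdot 1^{2}\right) \left(-37\right) = 14 \left(-10 + 2 \cdot 1\right) \left(-37\right) = 14 \left(-10 + 2\right) \left(-37\right) = 14 \left(-8\right) \left(-37\right) = \left(-112\right) \left(-37\right) = 4144$)
$\frac{a{\left(-107,-253 \right)}}{z} = \frac{\left(-6\right) \left(-253\right) \left(-107\right)^{2}}{4144} = \left(-6\right) \left(-253\right) 11449 \cdot \frac{1}{4144} = 17379582 \cdot \frac{1}{4144} = \frac{8689791}{2072}$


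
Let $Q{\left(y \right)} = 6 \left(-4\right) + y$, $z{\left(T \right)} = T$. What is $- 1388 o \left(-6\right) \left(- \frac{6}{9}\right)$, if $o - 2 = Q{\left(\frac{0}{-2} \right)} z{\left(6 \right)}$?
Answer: $788384$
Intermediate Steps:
$Q{\left(y \right)} = -24 + y$
$o = -142$ ($o = 2 + \left(-24 + \frac{0}{-2}\right) 6 = 2 + \left(-24 + 0 \left(- \frac{1}{2}\right)\right) 6 = 2 + \left(-24 + 0\right) 6 = 2 - 144 = -142$)
$- 1388 o \left(-6\right) \left(- \frac{6}{9}\right) = - 1388 \left(-142\right) \left(-6\right) \left(- \frac{6}{9}\right) = - 1388 \cdot 852 \left(\left(-6\right) \frac{1}{9}\right) = - 1388 \cdot 852 \left(- \frac{2}{3}\right) = \left(-1388\right) \left(-568\right) = 788384$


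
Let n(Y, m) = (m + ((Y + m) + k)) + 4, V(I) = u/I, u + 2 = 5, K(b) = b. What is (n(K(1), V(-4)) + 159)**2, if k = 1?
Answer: 106929/4 ≈ 26732.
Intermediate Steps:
u = 3 (u = -2 + 5 = 3)
V(I) = 3/I
n(Y, m) = 5 + Y + 2*m (n(Y, m) = (m + ((Y + m) + 1)) + 4 = (m + (1 + Y + m)) + 4 = (1 + Y + 2*m) + 4 = 5 + Y + 2*m)
(n(K(1), V(-4)) + 159)**2 = ((5 + 1 + 2*(3/(-4))) + 159)**2 = ((5 + 1 + 2*(3*(-1/4))) + 159)**2 = ((5 + 1 + 2*(-3/4)) + 159)**2 = ((5 + 1 - 3/2) + 159)**2 = (9/2 + 159)**2 = (327/2)**2 = 106929/4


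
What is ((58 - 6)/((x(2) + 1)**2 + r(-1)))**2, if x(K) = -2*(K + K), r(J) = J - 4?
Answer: 169/121 ≈ 1.3967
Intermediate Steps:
r(J) = -4 + J
x(K) = -4*K
((58 - 6)/((x(2) + 1)**2 + r(-1)))**2 = ((58 - 6)/((-4*2 + 1)**2 + (-4 - 1)))**2 = (52/((-8 + 1)**2 - 5))**2 = (52/((-7)**2 - 5))**2 = (52/(49 - 5))**2 = (52/44)**2 = (52*(1/44))**2 = (13/11)**2 = 169/121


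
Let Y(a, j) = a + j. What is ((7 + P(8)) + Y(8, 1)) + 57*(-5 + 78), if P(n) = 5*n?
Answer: 4217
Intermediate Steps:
((7 + P(8)) + Y(8, 1)) + 57*(-5 + 78) = ((7 + 5*8) + (8 + 1)) + 57*(-5 + 78) = ((7 + 40) + 9) + 57*73 = (47 + 9) + 4161 = 56 + 4161 = 4217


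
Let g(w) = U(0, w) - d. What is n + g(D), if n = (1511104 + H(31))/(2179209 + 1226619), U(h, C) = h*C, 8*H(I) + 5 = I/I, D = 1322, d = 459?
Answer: -3123527897/6811656 ≈ -458.56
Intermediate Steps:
H(I) = -½ (H(I) = -5/8 + (I/I)/8 = -5/8 + (⅛)*1 = -5/8 + ⅛ = -½)
U(h, C) = C*h
g(w) = -459 (g(w) = w*0 - 1*459 = 0 - 459 = -459)
n = 3022207/6811656 (n = (1511104 - ½)/(2179209 + 1226619) = (3022207/2)/3405828 = (3022207/2)*(1/3405828) = 3022207/6811656 ≈ 0.44368)
n + g(D) = 3022207/6811656 - 459 = -3123527897/6811656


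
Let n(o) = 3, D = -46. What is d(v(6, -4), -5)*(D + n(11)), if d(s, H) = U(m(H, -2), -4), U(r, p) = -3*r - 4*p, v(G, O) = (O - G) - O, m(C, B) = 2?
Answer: -430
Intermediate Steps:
v(G, O) = -G
U(r, p) = -4*p - 3*r
d(s, H) = 10 (d(s, H) = -4*(-4) - 3*2 = 16 - 6 = 10)
d(v(6, -4), -5)*(D + n(11)) = 10*(-46 + 3) = 10*(-43) = -430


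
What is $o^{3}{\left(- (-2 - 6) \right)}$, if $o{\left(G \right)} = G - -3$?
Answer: $1331$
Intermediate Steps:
$o{\left(G \right)} = 3 + G$ ($o{\left(G \right)} = G + 3 = 3 + G$)
$o^{3}{\left(- (-2 - 6) \right)} = \left(3 - \left(-2 - 6\right)\right)^{3} = \left(3 - -8\right)^{3} = \left(3 + 8\right)^{3} = 11^{3} = 1331$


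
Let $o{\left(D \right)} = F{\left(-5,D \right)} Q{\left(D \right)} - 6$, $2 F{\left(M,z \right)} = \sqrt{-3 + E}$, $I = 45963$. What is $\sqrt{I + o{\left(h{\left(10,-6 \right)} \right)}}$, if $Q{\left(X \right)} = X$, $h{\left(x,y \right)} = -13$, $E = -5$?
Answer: $\sqrt{45957 - 13 i \sqrt{2}} \approx 214.38 - 0.0429 i$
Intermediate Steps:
$F{\left(M,z \right)} = i \sqrt{2}$ ($F{\left(M,z \right)} = \frac{\sqrt{-3 - 5}}{2} = \frac{\sqrt{-8}}{2} = \frac{2 i \sqrt{2}}{2} = i \sqrt{2}$)
$o{\left(D \right)} = -6 + i D \sqrt{2}$ ($o{\left(D \right)} = i \sqrt{2} D - 6 = i D \sqrt{2} - 6 = -6 + i D \sqrt{2}$)
$\sqrt{I + o{\left(h{\left(10,-6 \right)} \right)}} = \sqrt{45963 - \left(6 - i \left(-13\right) \sqrt{2}\right)} = \sqrt{45963 - \left(6 + 13 i \sqrt{2}\right)} = \sqrt{45957 - 13 i \sqrt{2}}$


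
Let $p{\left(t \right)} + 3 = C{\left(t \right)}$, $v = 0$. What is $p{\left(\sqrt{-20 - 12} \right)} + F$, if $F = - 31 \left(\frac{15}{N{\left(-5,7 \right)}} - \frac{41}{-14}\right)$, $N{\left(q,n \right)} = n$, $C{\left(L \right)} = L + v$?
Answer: $- \frac{2243}{14} + 4 i \sqrt{2} \approx -160.21 + 5.6569 i$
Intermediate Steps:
$C{\left(L \right)} = L$ ($C{\left(L \right)} = L + 0 = L$)
$p{\left(t \right)} = -3 + t$
$F = - \frac{2201}{14}$ ($F = - 31 \left(\frac{15}{7} - \frac{41}{-14}\right) = - 31 \left(15 \cdot \frac{1}{7} - - \frac{41}{14}\right) = - 31 \left(\frac{15}{7} + \frac{41}{14}\right) = \left(-31\right) \frac{71}{14} = - \frac{2201}{14} \approx -157.21$)
$p{\left(\sqrt{-20 - 12} \right)} + F = \left(-3 + \sqrt{-20 - 12}\right) - \frac{2201}{14} = \left(-3 + \sqrt{-32}\right) - \frac{2201}{14} = \left(-3 + 4 i \sqrt{2}\right) - \frac{2201}{14} = - \frac{2243}{14} + 4 i \sqrt{2}$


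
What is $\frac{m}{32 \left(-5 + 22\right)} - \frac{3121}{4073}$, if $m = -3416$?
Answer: $- \frac{1951399}{276964} \approx -7.0457$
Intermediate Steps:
$\frac{m}{32 \left(-5 + 22\right)} - \frac{3121}{4073} = - \frac{3416}{32 \left(-5 + 22\right)} - \frac{3121}{4073} = - \frac{3416}{32 \cdot 17} - \frac{3121}{4073} = - \frac{3416}{544} - \frac{3121}{4073} = \left(-3416\right) \frac{1}{544} - \frac{3121}{4073} = - \frac{427}{68} - \frac{3121}{4073} = - \frac{1951399}{276964}$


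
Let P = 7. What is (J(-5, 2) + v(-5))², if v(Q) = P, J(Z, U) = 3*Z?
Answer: 64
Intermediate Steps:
v(Q) = 7
(J(-5, 2) + v(-5))² = (3*(-5) + 7)² = (-15 + 7)² = (-8)² = 64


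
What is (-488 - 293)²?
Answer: 609961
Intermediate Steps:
(-488 - 293)² = (-781)² = 609961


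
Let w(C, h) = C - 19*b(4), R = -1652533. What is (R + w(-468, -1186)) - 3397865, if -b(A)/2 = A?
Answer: -5050714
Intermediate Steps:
b(A) = -2*A
w(C, h) = 152 + C (w(C, h) = C - (-38)*4 = C - 19*(-8) = C + 152 = 152 + C)
(R + w(-468, -1186)) - 3397865 = (-1652533 + (152 - 468)) - 3397865 = (-1652533 - 316) - 3397865 = -1652849 - 3397865 = -5050714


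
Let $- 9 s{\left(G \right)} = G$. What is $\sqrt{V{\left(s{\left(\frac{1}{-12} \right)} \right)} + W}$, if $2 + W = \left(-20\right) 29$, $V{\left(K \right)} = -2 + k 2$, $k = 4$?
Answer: $24 i \approx 24.0 i$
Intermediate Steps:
$s{\left(G \right)} = - \frac{G}{9}$
$V{\left(K \right)} = 6$ ($V{\left(K \right)} = -2 + 4 \cdot 2 = -2 + 8 = 6$)
$W = -582$ ($W = -2 - 580 = -582$)
$\sqrt{V{\left(s{\left(\frac{1}{-12} \right)} \right)} + W} = \sqrt{6 - 582} = \sqrt{-576} = 24 i$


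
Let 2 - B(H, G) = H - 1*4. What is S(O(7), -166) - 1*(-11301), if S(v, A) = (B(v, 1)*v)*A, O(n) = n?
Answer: 12463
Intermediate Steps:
B(H, G) = 6 - H (B(H, G) = 2 - (H - 1*4) = 2 - (H - 4) = 2 - (-4 + H) = 2 + (4 - H) = 6 - H)
S(v, A) = A*v*(6 - v) (S(v, A) = ((6 - v)*v)*A = (v*(6 - v))*A = A*v*(6 - v))
S(O(7), -166) - 1*(-11301) = -166*7*(6 - 1*7) - 1*(-11301) = -166*7*(6 - 7) + 11301 = -166*7*(-1) + 11301 = 1162 + 11301 = 12463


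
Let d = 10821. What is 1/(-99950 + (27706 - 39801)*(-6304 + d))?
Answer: -1/54733065 ≈ -1.8270e-8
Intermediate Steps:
1/(-99950 + (27706 - 39801)*(-6304 + d)) = 1/(-99950 + (27706 - 39801)*(-6304 + 10821)) = 1/(-99950 - 12095*4517) = 1/(-99950 - 54633115) = 1/(-54733065) = -1/54733065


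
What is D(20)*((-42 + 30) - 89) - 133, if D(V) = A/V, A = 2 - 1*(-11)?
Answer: -3973/20 ≈ -198.65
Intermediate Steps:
A = 13 (A = 2 + 11 = 13)
D(V) = 13/V
D(20)*((-42 + 30) - 89) - 133 = (13/20)*((-42 + 30) - 89) - 133 = (13*(1/20))*(-12 - 89) - 133 = (13/20)*(-101) - 133 = -1313/20 - 133 = -3973/20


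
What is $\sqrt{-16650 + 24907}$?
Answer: $\sqrt{8257} \approx 90.868$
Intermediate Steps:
$\sqrt{-16650 + 24907} = \sqrt{8257}$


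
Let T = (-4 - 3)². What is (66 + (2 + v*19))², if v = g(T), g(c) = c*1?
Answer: 998001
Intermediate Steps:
T = 49 (T = (-7)² = 49)
g(c) = c
v = 49
(66 + (2 + v*19))² = (66 + (2 + 49*19))² = (66 + (2 + 931))² = (66 + 933)² = 999² = 998001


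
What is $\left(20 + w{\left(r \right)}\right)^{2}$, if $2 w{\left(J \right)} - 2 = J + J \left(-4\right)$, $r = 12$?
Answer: $9$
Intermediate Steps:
$w{\left(J \right)} = 1 - \frac{3 J}{2}$ ($w{\left(J \right)} = 1 + \frac{J + J \left(-4\right)}{2} = 1 + \frac{J - 4 J}{2} = 1 + \frac{\left(-3\right) J}{2} = 1 - \frac{3 J}{2}$)
$\left(20 + w{\left(r \right)}\right)^{2} = \left(20 + \left(1 - 18\right)\right)^{2} = \left(20 - 17\right)^{2} = 3^{2} = 9$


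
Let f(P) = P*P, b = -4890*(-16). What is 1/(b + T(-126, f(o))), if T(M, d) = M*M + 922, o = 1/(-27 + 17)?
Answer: 1/95038 ≈ 1.0522e-5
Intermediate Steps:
b = 78240
o = -⅒ (o = 1/(-10) = -⅒ ≈ -0.10000)
f(P) = P²
T(M, d) = 922 + M² (T(M, d) = M² + 922 = 922 + M²)
1/(b + T(-126, f(o))) = 1/(78240 + (922 + (-126)²)) = 1/(78240 + (922 + 15876)) = 1/(78240 + 16798) = 1/95038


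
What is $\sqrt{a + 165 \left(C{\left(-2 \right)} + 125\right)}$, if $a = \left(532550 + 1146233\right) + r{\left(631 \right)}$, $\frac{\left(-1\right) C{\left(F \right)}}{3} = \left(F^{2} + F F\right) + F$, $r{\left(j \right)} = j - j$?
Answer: $\sqrt{1696438} \approx 1302.5$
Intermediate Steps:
$r{\left(j \right)} = 0$
$C{\left(F \right)} = - 6 F^{2} - 3 F$ ($C{\left(F \right)} = - 3 \left(\left(F^{2} + F F\right) + F\right) = - 3 \left(\left(F^{2} + F^{2}\right) + F\right) = - 3 \left(2 F^{2} + F\right) = - 3 \left(F + 2 F^{2}\right) = - 6 F^{2} - 3 F$)
$a = 1678783$ ($a = \left(532550 + 1146233\right) + 0 = 1678783 + 0 = 1678783$)
$\sqrt{a + 165 \left(C{\left(-2 \right)} + 125\right)} = \sqrt{1678783 + 165 \left(\left(-3\right) \left(-2\right) \left(1 + 2 \left(-2\right)\right) + 125\right)} = \sqrt{1678783 + 165 \left(\left(-3\right) \left(-2\right) \left(1 - 4\right) + 125\right)} = \sqrt{1678783 + 165 \left(\left(-3\right) \left(-2\right) \left(-3\right) + 125\right)} = \sqrt{1678783 + 165 \left(-18 + 125\right)} = \sqrt{1678783 + 165 \cdot 107} = \sqrt{1678783 + 17655} = \sqrt{1696438}$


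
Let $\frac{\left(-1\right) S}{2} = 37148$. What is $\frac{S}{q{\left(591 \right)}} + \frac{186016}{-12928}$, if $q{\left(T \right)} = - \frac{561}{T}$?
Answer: $\frac{5911983017}{75548} \approx 78255.0$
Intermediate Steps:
$S = -74296$ ($S = \left(-2\right) 37148 = -74296$)
$\frac{S}{q{\left(591 \right)}} + \frac{186016}{-12928} = - \frac{74296}{\left(-561\right) \frac{1}{591}} + \frac{186016}{-12928} = - \frac{74296}{\left(-561\right) \frac{1}{591}} + 186016 \left(- \frac{1}{12928}\right) = - \frac{74296}{- \frac{187}{197}} - \frac{5813}{404} = \left(-74296\right) \left(- \frac{197}{187}\right) - \frac{5813}{404} = \frac{14636312}{187} - \frac{5813}{404} = \frac{5911983017}{75548}$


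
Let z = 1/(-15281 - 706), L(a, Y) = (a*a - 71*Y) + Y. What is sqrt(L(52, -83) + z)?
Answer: sqrt(408339951)/219 ≈ 92.271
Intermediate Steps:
L(a, Y) = a**2 - 70*Y (L(a, Y) = (a**2 - 71*Y) + Y = a**2 - 70*Y)
z = -1/15987 (z = 1/(-15987) = -1/15987 ≈ -6.2551e-5)
sqrt(L(52, -83) + z) = sqrt((52**2 - 70*(-83)) - 1/15987) = sqrt((2704 + 5810) - 1/15987) = sqrt(8514 - 1/15987) = sqrt(136113317/15987) = sqrt(408339951)/219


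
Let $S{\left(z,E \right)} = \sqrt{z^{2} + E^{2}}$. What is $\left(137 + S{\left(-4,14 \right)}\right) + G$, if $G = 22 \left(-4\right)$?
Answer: $49 + 2 \sqrt{53} \approx 63.56$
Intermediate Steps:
$G = -88$
$S{\left(z,E \right)} = \sqrt{E^{2} + z^{2}}$
$\left(137 + S{\left(-4,14 \right)}\right) + G = \left(137 + \sqrt{14^{2} + \left(-4\right)^{2}}\right) - 88 = \left(137 + \sqrt{196 + 16}\right) - 88 = \left(137 + \sqrt{212}\right) - 88 = \left(137 + 2 \sqrt{53}\right) - 88 = 49 + 2 \sqrt{53}$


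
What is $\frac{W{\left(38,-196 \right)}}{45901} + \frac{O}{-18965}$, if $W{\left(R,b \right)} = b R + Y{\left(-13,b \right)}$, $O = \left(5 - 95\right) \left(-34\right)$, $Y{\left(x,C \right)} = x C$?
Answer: $- \frac{46677112}{174102493} \approx -0.2681$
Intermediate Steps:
$Y{\left(x,C \right)} = C x$
$O = 3060$ ($O = \left(-90\right) \left(-34\right) = 3060$)
$W{\left(R,b \right)} = - 13 b + R b$ ($W{\left(R,b \right)} = b R + b \left(-13\right) = R b - 13 b = - 13 b + R b$)
$\frac{W{\left(38,-196 \right)}}{45901} + \frac{O}{-18965} = \frac{\left(-196\right) \left(-13 + 38\right)}{45901} + \frac{3060}{-18965} = \left(-196\right) 25 \cdot \frac{1}{45901} + 3060 \left(- \frac{1}{18965}\right) = \left(-4900\right) \frac{1}{45901} - \frac{612}{3793} = - \frac{4900}{45901} - \frac{612}{3793} = - \frac{46677112}{174102493}$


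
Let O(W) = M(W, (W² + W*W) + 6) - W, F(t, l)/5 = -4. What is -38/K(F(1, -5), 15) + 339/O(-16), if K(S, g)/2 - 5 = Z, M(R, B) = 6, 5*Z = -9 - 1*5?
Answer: 149/22 ≈ 6.7727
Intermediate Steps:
Z = -14/5 (Z = (-9 - 1*5)/5 = (-9 - 5)/5 = (⅕)*(-14) = -14/5 ≈ -2.8000)
F(t, l) = -20 (F(t, l) = 5*(-4) = -20)
K(S, g) = 22/5 (K(S, g) = 10 + 2*(-14/5) = 10 - 28/5 = 22/5)
O(W) = 6 - W
-38/K(F(1, -5), 15) + 339/O(-16) = -38/22/5 + 339/(6 - 1*(-16)) = -38*5/22 + 339/(6 + 16) = -95/11 + 339/22 = 149/22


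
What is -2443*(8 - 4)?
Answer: -9772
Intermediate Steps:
-2443*(8 - 4) = -2443*4 = -9772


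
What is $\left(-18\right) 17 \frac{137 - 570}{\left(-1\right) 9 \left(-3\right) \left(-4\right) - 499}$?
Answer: $- \frac{132498}{607} \approx -218.28$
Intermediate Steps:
$\left(-18\right) 17 \frac{137 - 570}{\left(-1\right) 9 \left(-3\right) \left(-4\right) - 499} = - 306 \left(- \frac{433}{\left(-9\right) \left(-3\right) \left(-4\right) - 499}\right) = - 306 \left(- \frac{433}{27 \left(-4\right) - 499}\right) = - 306 \left(- \frac{433}{-108 - 499}\right) = - 306 \left(- \frac{433}{-607}\right) = - 306 \left(\left(-433\right) \left(- \frac{1}{607}\right)\right) = \left(-306\right) \frac{433}{607} = - \frac{132498}{607}$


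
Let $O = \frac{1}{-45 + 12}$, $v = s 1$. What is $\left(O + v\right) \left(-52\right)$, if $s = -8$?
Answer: $\frac{13780}{33} \approx 417.58$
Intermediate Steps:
$v = -8$ ($v = \left(-8\right) 1 = -8$)
$O = - \frac{1}{33}$ ($O = \frac{1}{-33} = - \frac{1}{33} \approx -0.030303$)
$\left(O + v\right) \left(-52\right) = \left(- \frac{1}{33} - 8\right) \left(-52\right) = \left(- \frac{265}{33}\right) \left(-52\right) = \frac{13780}{33}$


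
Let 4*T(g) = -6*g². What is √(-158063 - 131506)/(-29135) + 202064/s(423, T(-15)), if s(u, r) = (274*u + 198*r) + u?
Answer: 50516/12375 - I*√289569/29135 ≈ 4.0821 - 0.01847*I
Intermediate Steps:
T(g) = -3*g²/2 (T(g) = (-6*g²)/4 = -3*g²/2)
s(u, r) = 198*r + 275*u (s(u, r) = (198*r + 274*u) + u = 198*r + 275*u)
√(-158063 - 131506)/(-29135) + 202064/s(423, T(-15)) = √(-158063 - 131506)/(-29135) + 202064/(198*(-3/2*(-15)²) + 275*423) = √(-289569)*(-1/29135) + 202064/(198*(-3/2*225) + 116325) = (I*√289569)*(-1/29135) + 202064/(198*(-675/2) + 116325) = -I*√289569/29135 + 202064/(-66825 + 116325) = -I*√289569/29135 + 202064/49500 = -I*√289569/29135 + 202064*(1/49500) = -I*√289569/29135 + 50516/12375 = 50516/12375 - I*√289569/29135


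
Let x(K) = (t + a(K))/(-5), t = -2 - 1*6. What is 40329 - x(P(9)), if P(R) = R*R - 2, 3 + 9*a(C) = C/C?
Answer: 1814731/45 ≈ 40327.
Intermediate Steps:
a(C) = -2/9 (a(C) = -⅓ + (C/C)/9 = -⅓ + (⅑)*1 = -⅓ + ⅑ = -2/9)
P(R) = -2 + R² (P(R) = R² - 2 = -2 + R²)
t = -8 (t = -2 - 6 = -8)
x(K) = 74/45 (x(K) = (-8 - 2/9)/(-5) = -74/9*(-⅕) = 74/45)
40329 - x(P(9)) = 40329 - 1*74/45 = 40329 - 74/45 = 1814731/45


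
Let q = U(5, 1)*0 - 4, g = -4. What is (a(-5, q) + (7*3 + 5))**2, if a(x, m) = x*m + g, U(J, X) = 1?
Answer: 1764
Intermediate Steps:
q = -4 (q = 1*0 - 4 = 0 - 4 = -4)
a(x, m) = -4 + m*x (a(x, m) = x*m - 4 = m*x - 4 = -4 + m*x)
(a(-5, q) + (7*3 + 5))**2 = ((-4 - 4*(-5)) + (7*3 + 5))**2 = ((-4 + 20) + (21 + 5))**2 = (16 + 26)**2 = 42**2 = 1764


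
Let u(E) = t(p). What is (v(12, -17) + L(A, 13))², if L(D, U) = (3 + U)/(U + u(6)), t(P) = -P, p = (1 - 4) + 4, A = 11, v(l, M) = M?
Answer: 2209/9 ≈ 245.44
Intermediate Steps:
p = 1 (p = -3 + 4 = 1)
u(E) = -1 (u(E) = -1*1 = -1)
L(D, U) = (3 + U)/(-1 + U) (L(D, U) = (3 + U)/(U - 1) = (3 + U)/(-1 + U))
(v(12, -17) + L(A, 13))² = (-17 + (3 + 13)/(-1 + 13))² = (-17 + 16/12)² = (-17 + (1/12)*16)² = (-17 + 4/3)² = (-47/3)² = 2209/9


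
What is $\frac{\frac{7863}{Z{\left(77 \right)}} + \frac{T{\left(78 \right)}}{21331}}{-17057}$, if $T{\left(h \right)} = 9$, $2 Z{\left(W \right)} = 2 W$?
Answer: $- \frac{167726346}{28015900759} \approx -0.0059868$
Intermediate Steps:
$Z{\left(W \right)} = W$ ($Z{\left(W \right)} = \frac{2 W}{2} = W$)
$\frac{\frac{7863}{Z{\left(77 \right)}} + \frac{T{\left(78 \right)}}{21331}}{-17057} = \frac{\frac{7863}{77} + \frac{9}{21331}}{-17057} = \left(7863 \cdot \frac{1}{77} + 9 \cdot \frac{1}{21331}\right) \left(- \frac{1}{17057}\right) = \left(\frac{7863}{77} + \frac{9}{21331}\right) \left(- \frac{1}{17057}\right) = \frac{167726346}{1642487} \left(- \frac{1}{17057}\right) = - \frac{167726346}{28015900759}$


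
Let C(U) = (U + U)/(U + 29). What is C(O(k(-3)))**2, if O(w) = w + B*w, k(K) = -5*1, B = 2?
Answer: 225/49 ≈ 4.5918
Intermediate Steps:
k(K) = -5
O(w) = 3*w (O(w) = w + 2*w = 3*w)
C(U) = 2*U/(29 + U) (C(U) = (2*U)/(29 + U) = 2*U/(29 + U))
C(O(k(-3)))**2 = (2*(3*(-5))/(29 + 3*(-5)))**2 = (2*(-15)/(29 - 15))**2 = (2*(-15)/14)**2 = (2*(-15)*(1/14))**2 = (-15/7)**2 = 225/49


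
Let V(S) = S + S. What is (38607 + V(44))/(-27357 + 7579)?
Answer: -38695/19778 ≈ -1.9565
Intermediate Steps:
V(S) = 2*S
(38607 + V(44))/(-27357 + 7579) = (38607 + 2*44)/(-27357 + 7579) = (38607 + 88)/(-19778) = 38695*(-1/19778) = -38695/19778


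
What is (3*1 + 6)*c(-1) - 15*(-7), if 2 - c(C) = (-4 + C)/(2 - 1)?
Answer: 168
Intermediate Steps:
c(C) = 6 - C (c(C) = 2 - (-4 + C)/(2 - 1) = 2 - (-4 + C)/1 = 2 - (-4 + C) = 2 + (4 - C) = 6 - C)
(3*1 + 6)*c(-1) - 15*(-7) = (3*1 + 6)*(6 - 1*(-1)) - 15*(-7) = (3 + 6)*(6 + 1) + 105 = 9*7 + 105 = 63 + 105 = 168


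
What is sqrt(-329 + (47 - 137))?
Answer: I*sqrt(419) ≈ 20.469*I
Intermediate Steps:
sqrt(-329 + (47 - 137)) = sqrt(-329 - 90) = sqrt(-419) = I*sqrt(419)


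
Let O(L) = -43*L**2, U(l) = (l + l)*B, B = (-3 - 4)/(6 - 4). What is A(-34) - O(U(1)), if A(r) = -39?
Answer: 2068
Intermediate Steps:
B = -7/2 ≈ -3.5000
U(l) = -7*l (U(l) = (l + l)*(-7/2) = (2*l)*(-7/2) = -7*l)
A(-34) - O(U(1)) = -39 - (-43)*(-7*1)**2 = -39 - (-43)*(-7)**2 = -39 - (-43)*49 = -39 - 1*(-2107) = -39 + 2107 = 2068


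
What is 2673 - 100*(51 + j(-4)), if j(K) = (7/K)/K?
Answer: -9883/4 ≈ -2470.8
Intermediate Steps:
j(K) = 7/K**2
2673 - 100*(51 + j(-4)) = 2673 - 100*(51 + 7/(-4)**2) = 2673 - 100*(51 + 7*(1/16)) = 2673 - 100*(51 + 7/16) = 2673 - 100*823/16 = 2673 - 20575/4 = -9883/4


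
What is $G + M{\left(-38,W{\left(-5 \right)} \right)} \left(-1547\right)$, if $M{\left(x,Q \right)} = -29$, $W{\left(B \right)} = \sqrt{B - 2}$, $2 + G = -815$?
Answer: $44046$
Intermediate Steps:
$G = -817$ ($G = -2 - 815 = -817$)
$W{\left(B \right)} = \sqrt{-2 + B}$
$G + M{\left(-38,W{\left(-5 \right)} \right)} \left(-1547\right) = -817 - -44863 = -817 + 44863 = 44046$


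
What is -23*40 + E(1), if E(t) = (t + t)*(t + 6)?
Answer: -906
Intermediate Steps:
E(t) = 2*t*(6 + t) (E(t) = (2*t)*(6 + t) = 2*t*(6 + t))
-23*40 + E(1) = -23*40 + 2*1*(6 + 1) = -920 + 2*1*7 = -920 + 14 = -906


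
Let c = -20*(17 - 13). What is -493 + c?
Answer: -573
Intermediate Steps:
c = -80 (c = -20*4 = -80)
-493 + c = -493 - 80 = -573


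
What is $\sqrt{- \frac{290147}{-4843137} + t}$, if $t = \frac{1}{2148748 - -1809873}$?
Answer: $\frac{2 \sqrt{32575254884997652474998}}{1474780294929} \approx 0.24476$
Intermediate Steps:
$t = \frac{1}{3958621}$ ($t = \frac{1}{2148748 + 1809873} = \frac{1}{3958621} \approx 2.5261 \cdot 10^{-7}$)
$\sqrt{- \frac{290147}{-4843137} + t} = \sqrt{- \frac{290147}{-4843137} + \frac{1}{3958621}} = \sqrt{\left(-290147\right) \left(- \frac{1}{4843137}\right) + \frac{1}{3958621}} = \sqrt{\frac{22319}{372549} + \frac{1}{3958621}} = \sqrt{\frac{88352834648}{1474780294929}} = \frac{2 \sqrt{32575254884997652474998}}{1474780294929}$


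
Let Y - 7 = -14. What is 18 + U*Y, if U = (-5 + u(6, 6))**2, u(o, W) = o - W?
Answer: -157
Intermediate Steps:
U = 25 (U = (-5 + (6 - 1*6))**2 = (-5 + (6 - 6))**2 = (-5 + 0)**2 = (-5)**2 = 25)
Y = -7 (Y = 7 - 14 = -7)
18 + U*Y = 18 + 25*(-7) = 18 - 175 = -157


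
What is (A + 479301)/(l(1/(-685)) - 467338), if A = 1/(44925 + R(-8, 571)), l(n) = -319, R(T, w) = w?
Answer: -21806278297/21276522872 ≈ -1.0249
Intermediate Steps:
A = 1/45496 (A = 1/(44925 + 571) = 1/45496 ≈ 2.1980e-5)
(A + 479301)/(l(1/(-685)) - 467338) = (1/45496 + 479301)/(-319 - 467338) = (21806278297/45496)/(-467657) = (21806278297/45496)*(-1/467657) = -21806278297/21276522872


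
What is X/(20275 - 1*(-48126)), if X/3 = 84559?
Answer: 253677/68401 ≈ 3.7087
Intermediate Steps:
X = 253677 (X = 3*84559 = 253677)
X/(20275 - 1*(-48126)) = 253677/(20275 - 1*(-48126)) = 253677/(20275 + 48126) = 253677/68401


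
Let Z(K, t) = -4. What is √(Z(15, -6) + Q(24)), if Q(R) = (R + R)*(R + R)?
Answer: 10*√23 ≈ 47.958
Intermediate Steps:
Q(R) = 4*R² (Q(R) = (2*R)*(2*R) = 4*R²)
√(Z(15, -6) + Q(24)) = √(-4 + 4*24²) = √(-4 + 4*576) = √(-4 + 2304) = √2300 = 10*√23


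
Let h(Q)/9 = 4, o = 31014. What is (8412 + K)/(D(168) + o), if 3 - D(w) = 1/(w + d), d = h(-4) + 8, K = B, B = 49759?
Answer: 12332252/6575603 ≈ 1.8755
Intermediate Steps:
h(Q) = 36 (h(Q) = 9*4 = 36)
K = 49759
d = 44 (d = 36 + 8 = 44)
D(w) = 3 - 1/(44 + w) (D(w) = 3 - 1/(w + 44) = 3 - 1/(44 + w))
(8412 + K)/(D(168) + o) = (8412 + 49759)/((131 + 3*168)/(44 + 168) + 31014) = 58171/((131 + 504)/212 + 31014) = 58171/((1/212)*635 + 31014) = 58171/(635/212 + 31014) = 58171/(6575603/212) = 58171*(212/6575603) = 12332252/6575603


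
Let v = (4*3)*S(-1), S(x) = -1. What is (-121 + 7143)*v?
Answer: -84264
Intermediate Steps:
v = -12 (v = (4*3)*(-1) = 12*(-1) = -12)
(-121 + 7143)*v = (-121 + 7143)*(-12) = 7022*(-12) = -84264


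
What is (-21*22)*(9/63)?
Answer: -66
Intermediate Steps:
(-21*22)*(9/63) = -4158/63 = -462*1/7 = -66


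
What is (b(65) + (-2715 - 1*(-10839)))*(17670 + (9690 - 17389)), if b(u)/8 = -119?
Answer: 71512012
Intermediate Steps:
b(u) = -952 (b(u) = 8*(-119) = -952)
(b(65) + (-2715 - 1*(-10839)))*(17670 + (9690 - 17389)) = (-952 + (-2715 - 1*(-10839)))*(17670 + (9690 - 17389)) = (-952 + (-2715 + 10839))*(17670 - 7699) = (-952 + 8124)*9971 = 7172*9971 = 71512012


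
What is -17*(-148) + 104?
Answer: 2620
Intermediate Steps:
-17*(-148) + 104 = 2516 + 104 = 2620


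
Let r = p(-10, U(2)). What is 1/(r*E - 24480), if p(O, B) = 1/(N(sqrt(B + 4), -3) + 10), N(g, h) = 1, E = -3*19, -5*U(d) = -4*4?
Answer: -11/269337 ≈ -4.0841e-5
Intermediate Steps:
U(d) = 16/5 (U(d) = -(-4)*4/5 = -1/5*(-16) = 16/5)
E = -57
p(O, B) = 1/11 (p(O, B) = 1/(1 + 10) = 1/11)
r = 1/11 ≈ 0.090909
1/(r*E - 24480) = 1/((1/11)*(-57) - 24480) = 1/(-57/11 - 24480) = 1/(-269337/11) = -11/269337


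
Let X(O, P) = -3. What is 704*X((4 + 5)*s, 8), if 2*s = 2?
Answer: -2112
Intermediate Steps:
s = 1 (s = (½)*2 = 1)
704*X((4 + 5)*s, 8) = 704*(-3) = -2112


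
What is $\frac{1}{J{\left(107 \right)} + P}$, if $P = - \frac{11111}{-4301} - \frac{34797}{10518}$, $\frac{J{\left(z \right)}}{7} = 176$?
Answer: $\frac{15079306}{18566772859} \approx 0.00081217$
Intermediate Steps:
$J{\left(z \right)} = 1232$ ($J{\left(z \right)} = 7 \cdot 176 = 1232$)
$P = - \frac{10932133}{15079306}$ ($P = \left(-11111\right) \left(- \frac{1}{4301}\right) - \frac{11599}{3506} = \frac{11111}{4301} - \frac{11599}{3506} = - \frac{10932133}{15079306} \approx -0.72498$)
$\frac{1}{J{\left(107 \right)} + P} = \frac{1}{1232 - \frac{10932133}{15079306}} = \frac{1}{\frac{18566772859}{15079306}} = \frac{15079306}{18566772859}$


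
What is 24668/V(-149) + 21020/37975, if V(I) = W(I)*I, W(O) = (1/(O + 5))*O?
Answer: -26885565236/168616595 ≈ -159.45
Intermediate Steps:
W(O) = O/(5 + O) (W(O) = (1/(5 + O))*O = O/(5 + O))
V(I) = I²/(5 + I) (V(I) = (I/(5 + I))*I = I²/(5 + I))
24668/V(-149) + 21020/37975 = 24668/(((-149)²/(5 - 149))) + 21020/37975 = 24668/((22201/(-144))) + 21020*(1/37975) = 24668/((22201*(-1/144))) + 4204/7595 = 24668/(-22201/144) + 4204/7595 = 24668*(-144/22201) + 4204/7595 = -3552192/22201 + 4204/7595 = -26885565236/168616595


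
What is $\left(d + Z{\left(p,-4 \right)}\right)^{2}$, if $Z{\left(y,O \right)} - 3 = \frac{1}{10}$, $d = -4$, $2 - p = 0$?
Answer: $\frac{81}{100} \approx 0.81$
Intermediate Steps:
$p = 2$ ($p = 2 - 0 = 2 + 0 = 2$)
$Z{\left(y,O \right)} = \frac{31}{10}$ ($Z{\left(y,O \right)} = 3 + \frac{1}{10} = \frac{31}{10}$)
$\left(d + Z{\left(p,-4 \right)}\right)^{2} = \left(-4 + \frac{31}{10}\right)^{2} = \left(- \frac{9}{10}\right)^{2} = \frac{81}{100}$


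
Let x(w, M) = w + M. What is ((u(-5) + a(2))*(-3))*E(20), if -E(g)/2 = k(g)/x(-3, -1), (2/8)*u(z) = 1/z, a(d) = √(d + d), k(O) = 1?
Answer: -9/5 ≈ -1.8000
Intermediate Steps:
a(d) = √2*√d (a(d) = √(2*d) = √2*√d)
u(z) = 4/z
x(w, M) = M + w
E(g) = ½ (E(g) = -2/(-1 - 3) = -2/(-4) = -2*(-1)/4 = -2*(-¼) = ½)
((u(-5) + a(2))*(-3))*E(20) = ((4/(-5) + √2*√2)*(-3))*(½) = ((4*(-⅕) + 2)*(-3))*(½) = ((-⅘ + 2)*(-3))*(½) = ((6/5)*(-3))*(½) = -18/5*½ = -9/5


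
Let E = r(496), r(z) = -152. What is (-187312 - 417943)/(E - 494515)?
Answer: 605255/494667 ≈ 1.2236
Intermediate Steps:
E = -152
(-187312 - 417943)/(E - 494515) = (-187312 - 417943)/(-152 - 494515) = -605255/(-494667) = -605255*(-1/494667) = 605255/494667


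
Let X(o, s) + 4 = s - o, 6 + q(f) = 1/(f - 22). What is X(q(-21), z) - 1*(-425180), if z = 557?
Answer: 18306778/43 ≈ 4.2574e+5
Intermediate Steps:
q(f) = -6 + 1/(-22 + f) (q(f) = -6 + 1/(f - 22) = -6 + 1/(-22 + f))
X(o, s) = -4 + s - o (X(o, s) = -4 + (s - o) = -4 + s - o)
X(q(-21), z) - 1*(-425180) = (-4 + 557 - (133 - 6*(-21))/(-22 - 21)) - 1*(-425180) = (-4 + 557 - (133 + 126)/(-43)) + 425180 = (-4 + 557 - (-1)*259/43) + 425180 = (-4 + 557 - 1*(-259/43)) + 425180 = (-4 + 557 + 259/43) + 425180 = 24038/43 + 425180 = 18306778/43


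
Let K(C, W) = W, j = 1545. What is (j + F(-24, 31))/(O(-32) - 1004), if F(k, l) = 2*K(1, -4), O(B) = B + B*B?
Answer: -1537/12 ≈ -128.08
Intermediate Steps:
O(B) = B + B**2
F(k, l) = -8 (F(k, l) = 2*(-4) = -8)
(j + F(-24, 31))/(O(-32) - 1004) = (1545 - 8)/(-32*(1 - 32) - 1004) = 1537/(-32*(-31) - 1004) = 1537/(992 - 1004) = 1537/(-12) = 1537*(-1/12) = -1537/12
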